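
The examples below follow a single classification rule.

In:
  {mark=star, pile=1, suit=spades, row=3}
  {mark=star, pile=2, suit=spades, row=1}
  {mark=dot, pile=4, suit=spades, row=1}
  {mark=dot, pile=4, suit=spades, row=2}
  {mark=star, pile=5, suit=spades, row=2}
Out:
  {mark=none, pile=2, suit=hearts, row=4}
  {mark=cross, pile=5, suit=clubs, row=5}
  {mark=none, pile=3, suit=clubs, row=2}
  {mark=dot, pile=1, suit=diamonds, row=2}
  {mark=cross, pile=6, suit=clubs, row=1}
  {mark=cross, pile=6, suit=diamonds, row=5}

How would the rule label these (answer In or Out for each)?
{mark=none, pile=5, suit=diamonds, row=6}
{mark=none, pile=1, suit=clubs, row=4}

One predicate separates the groups cleanly: suit is spades.

Out, Out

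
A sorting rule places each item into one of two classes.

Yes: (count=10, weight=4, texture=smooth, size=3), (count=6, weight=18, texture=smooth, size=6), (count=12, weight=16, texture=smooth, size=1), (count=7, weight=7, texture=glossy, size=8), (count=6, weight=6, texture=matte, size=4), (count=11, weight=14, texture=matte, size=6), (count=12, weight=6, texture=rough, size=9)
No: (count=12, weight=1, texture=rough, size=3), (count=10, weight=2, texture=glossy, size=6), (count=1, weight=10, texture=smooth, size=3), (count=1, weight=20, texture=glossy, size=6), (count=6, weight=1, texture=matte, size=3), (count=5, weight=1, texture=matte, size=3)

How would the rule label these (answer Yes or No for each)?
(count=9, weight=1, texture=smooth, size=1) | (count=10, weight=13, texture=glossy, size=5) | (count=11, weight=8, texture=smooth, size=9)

The simplest hypothesis consistent with all the labels is: count ≥ 5 AND weight ≥ 4.
(count=9, weight=1, texture=smooth, size=1): No (count = 9, weight = 1). (count=10, weight=13, texture=glossy, size=5): Yes (count = 10, weight = 13). (count=11, weight=8, texture=smooth, size=9): Yes (count = 11, weight = 8).

No, Yes, Yes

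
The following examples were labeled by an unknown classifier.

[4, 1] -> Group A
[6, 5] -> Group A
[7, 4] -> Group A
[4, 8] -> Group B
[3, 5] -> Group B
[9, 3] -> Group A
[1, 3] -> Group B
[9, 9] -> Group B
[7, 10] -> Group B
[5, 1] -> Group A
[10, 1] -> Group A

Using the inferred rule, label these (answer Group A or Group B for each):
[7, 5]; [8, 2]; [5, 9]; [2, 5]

One predicate separates the groups cleanly: first > second.
[7, 5]: 7 > 5 — meets the rule, so Group A.
[8, 2]: 8 > 2 — meets the rule, so Group A.
[5, 9]: 5 < 9 — fails the rule, so Group B.
[2, 5]: 2 < 5 — fails the rule, so Group B.

Group A, Group A, Group B, Group B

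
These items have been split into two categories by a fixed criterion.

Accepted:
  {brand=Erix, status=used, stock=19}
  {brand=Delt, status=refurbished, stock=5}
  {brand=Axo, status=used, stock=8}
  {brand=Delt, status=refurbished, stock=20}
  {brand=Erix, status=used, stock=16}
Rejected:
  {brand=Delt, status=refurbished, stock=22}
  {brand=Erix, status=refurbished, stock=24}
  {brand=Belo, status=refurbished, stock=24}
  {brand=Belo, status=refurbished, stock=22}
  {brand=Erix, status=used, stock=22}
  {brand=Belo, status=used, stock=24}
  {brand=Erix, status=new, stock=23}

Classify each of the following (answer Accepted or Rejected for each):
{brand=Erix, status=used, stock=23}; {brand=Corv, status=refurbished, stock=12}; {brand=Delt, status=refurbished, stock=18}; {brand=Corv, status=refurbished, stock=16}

Rejected, Accepted, Accepted, Accepted

A rule that fits every label: stock ≤ 20 — true of each 'Accepted' example, false of each 'Rejected' one.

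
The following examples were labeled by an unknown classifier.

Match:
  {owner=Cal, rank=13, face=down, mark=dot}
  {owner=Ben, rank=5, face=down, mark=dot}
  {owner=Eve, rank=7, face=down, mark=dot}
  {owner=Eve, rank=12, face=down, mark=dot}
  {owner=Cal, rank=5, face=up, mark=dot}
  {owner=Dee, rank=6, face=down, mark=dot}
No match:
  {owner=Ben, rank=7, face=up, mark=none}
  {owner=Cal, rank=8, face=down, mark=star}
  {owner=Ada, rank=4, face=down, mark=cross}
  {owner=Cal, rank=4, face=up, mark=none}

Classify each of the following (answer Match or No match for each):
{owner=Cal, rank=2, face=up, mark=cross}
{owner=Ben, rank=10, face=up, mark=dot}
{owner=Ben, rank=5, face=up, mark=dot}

Every 'Match' example satisfies: mark is dot. None of the 'No match' examples do.

No match, Match, Match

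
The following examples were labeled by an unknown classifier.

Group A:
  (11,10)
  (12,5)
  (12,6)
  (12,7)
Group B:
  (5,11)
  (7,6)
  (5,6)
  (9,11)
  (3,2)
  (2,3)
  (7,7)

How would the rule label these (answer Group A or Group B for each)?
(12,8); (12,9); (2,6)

Group A, Group A, Group B

All 'Group A' examples share one property — first ≥ 10 — and every 'Group B' example lacks it.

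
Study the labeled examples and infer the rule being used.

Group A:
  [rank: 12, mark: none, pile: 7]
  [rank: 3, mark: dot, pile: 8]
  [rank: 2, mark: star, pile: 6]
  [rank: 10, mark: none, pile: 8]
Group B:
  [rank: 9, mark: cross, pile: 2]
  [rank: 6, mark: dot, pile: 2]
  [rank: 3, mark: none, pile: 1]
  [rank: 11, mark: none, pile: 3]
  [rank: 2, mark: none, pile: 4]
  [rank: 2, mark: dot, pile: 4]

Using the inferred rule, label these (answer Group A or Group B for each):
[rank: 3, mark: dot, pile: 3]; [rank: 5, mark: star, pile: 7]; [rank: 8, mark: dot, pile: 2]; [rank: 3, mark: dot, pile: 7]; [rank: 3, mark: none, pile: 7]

Group B, Group A, Group B, Group A, Group A

The classifier is using: pile ≥ 6.
[rank: 3, mark: dot, pile: 3] → pile = 3 → Group B. [rank: 5, mark: star, pile: 7] → pile = 7 → Group A. [rank: 8, mark: dot, pile: 2] → pile = 2 → Group B. [rank: 3, mark: dot, pile: 7] → pile = 7 → Group A. [rank: 3, mark: none, pile: 7] → pile = 7 → Group A.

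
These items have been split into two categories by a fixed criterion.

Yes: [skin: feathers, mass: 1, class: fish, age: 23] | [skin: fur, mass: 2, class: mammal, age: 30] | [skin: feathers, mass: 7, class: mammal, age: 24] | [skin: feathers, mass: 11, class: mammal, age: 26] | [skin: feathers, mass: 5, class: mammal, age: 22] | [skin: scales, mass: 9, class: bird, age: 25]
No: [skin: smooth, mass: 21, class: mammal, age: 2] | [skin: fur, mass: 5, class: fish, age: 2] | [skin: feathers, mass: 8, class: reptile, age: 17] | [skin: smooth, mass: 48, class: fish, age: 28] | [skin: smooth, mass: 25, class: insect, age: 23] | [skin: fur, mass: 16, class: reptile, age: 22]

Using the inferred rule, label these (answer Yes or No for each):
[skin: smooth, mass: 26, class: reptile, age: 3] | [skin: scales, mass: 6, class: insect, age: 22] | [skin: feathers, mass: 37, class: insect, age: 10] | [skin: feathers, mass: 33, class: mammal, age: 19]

The simplest hypothesis consistent with all the labels is: age ≥ 22 AND mass ≤ 11.
[skin: smooth, mass: 26, class: reptile, age: 3]: age = 3, mass = 26 — does not pass, so No.
[skin: scales, mass: 6, class: insect, age: 22]: age = 22, mass = 6 — matches, so Yes.
[skin: feathers, mass: 37, class: insect, age: 10]: age = 10, mass = 37 — does not pass, so No.
[skin: feathers, mass: 33, class: mammal, age: 19]: age = 19, mass = 33 — does not pass, so No.

No, Yes, No, No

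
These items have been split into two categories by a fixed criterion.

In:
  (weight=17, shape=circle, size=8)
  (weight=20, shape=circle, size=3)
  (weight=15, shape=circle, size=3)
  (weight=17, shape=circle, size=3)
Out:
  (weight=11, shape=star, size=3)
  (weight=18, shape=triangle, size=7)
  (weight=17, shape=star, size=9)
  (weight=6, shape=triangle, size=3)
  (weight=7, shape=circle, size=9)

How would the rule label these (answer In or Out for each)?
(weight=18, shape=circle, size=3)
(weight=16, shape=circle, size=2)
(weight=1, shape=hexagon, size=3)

The simplest hypothesis consistent with all the labels is: shape is circle AND size ≤ 8.

In, In, Out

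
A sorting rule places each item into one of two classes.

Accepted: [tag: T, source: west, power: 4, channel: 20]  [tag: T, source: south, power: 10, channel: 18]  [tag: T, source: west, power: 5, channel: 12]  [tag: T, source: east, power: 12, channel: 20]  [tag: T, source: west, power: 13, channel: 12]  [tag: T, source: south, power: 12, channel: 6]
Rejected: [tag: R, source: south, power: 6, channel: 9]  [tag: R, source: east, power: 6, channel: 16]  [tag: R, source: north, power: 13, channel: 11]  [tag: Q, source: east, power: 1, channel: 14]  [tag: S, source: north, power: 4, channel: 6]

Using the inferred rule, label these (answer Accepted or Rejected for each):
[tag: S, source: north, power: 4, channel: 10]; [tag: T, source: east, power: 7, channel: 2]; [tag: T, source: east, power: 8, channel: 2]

Rejected, Accepted, Accepted

The pattern is that an item is 'Accepted' exactly when: tag is T.
[tag: S, source: north, power: 4, channel: 10] — tag is S, hence Rejected. [tag: T, source: east, power: 7, channel: 2] — tag is T, hence Accepted. [tag: T, source: east, power: 8, channel: 2] — tag is T, hence Accepted.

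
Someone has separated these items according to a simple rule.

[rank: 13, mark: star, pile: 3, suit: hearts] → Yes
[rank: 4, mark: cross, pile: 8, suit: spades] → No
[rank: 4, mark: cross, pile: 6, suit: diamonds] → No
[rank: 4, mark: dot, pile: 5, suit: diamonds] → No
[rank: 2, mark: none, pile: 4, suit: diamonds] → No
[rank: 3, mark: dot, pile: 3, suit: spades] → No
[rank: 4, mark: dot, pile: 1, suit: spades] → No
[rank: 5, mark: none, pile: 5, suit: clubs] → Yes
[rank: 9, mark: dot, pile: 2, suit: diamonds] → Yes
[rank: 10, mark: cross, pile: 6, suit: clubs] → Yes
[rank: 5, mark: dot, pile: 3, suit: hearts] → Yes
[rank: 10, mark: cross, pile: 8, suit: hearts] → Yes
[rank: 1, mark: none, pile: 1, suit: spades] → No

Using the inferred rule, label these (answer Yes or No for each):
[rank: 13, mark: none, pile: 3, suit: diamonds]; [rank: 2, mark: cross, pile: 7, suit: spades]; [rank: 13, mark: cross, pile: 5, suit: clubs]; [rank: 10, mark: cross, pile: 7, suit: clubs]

Yes, No, Yes, Yes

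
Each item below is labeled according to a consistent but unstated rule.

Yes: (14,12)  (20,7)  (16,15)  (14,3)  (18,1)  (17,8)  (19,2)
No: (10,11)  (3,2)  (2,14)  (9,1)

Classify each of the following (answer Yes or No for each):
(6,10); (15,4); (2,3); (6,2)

No, Yes, No, No

The common property of the 'Yes' items is: first ≥ 11. No 'No' item has it.
(6,10): first 6 — fails this test, so No. (15,4): first 15 — checks out, so Yes. (2,3): first 2 — fails this test, so No. (6,2): first 6 — fails this test, so No.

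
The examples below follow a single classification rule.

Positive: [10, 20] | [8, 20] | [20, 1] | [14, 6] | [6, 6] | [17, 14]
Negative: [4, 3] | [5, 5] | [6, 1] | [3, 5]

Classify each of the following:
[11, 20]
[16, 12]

Positive, Positive

The rule appears to be: sum ≥ 12.
[11, 20] → 11+20 = 31 → Positive. [16, 12] → 16+12 = 28 → Positive.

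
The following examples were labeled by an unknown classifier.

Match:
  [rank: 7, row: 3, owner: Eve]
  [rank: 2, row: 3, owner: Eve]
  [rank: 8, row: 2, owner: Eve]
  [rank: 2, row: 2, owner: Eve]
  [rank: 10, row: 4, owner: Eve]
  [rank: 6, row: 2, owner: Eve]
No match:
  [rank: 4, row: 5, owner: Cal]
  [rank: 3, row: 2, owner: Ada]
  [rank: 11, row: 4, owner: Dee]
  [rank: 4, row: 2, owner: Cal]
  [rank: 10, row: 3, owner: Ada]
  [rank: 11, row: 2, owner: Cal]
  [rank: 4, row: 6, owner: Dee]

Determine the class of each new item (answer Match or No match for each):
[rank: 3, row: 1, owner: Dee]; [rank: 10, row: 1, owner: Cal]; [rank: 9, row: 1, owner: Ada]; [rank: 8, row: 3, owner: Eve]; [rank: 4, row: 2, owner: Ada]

No match, No match, No match, Match, No match

The distinguishing property — owner is Eve — holds for all the 'Match' cases and none of the 'No match' cases.
[rank: 3, row: 1, owner: Dee]: No match (owner is Dee).
[rank: 10, row: 1, owner: Cal]: No match (owner is Cal).
[rank: 9, row: 1, owner: Ada]: No match (owner is Ada).
[rank: 8, row: 3, owner: Eve]: Match (owner is Eve).
[rank: 4, row: 2, owner: Ada]: No match (owner is Ada).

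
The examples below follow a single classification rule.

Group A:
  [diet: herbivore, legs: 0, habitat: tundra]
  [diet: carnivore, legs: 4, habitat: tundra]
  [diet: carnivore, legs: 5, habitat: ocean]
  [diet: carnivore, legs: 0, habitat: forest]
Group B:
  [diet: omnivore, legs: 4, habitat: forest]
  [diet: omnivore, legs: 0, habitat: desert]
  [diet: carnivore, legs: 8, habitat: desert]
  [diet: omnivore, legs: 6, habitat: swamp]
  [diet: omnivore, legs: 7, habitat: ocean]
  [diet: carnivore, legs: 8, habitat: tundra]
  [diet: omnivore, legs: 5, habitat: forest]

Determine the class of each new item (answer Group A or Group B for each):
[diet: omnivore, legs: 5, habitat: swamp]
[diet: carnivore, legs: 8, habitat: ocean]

Group B, Group B

The common property of the 'Group A' items is: diet is not omnivore AND legs ≤ 5. No 'Group B' item has it.
Group B: [diet: omnivore, legs: 5, habitat: swamp], since diet is omnivore, legs = 5.
Group B: [diet: carnivore, legs: 8, habitat: ocean], since diet is carnivore, legs = 8.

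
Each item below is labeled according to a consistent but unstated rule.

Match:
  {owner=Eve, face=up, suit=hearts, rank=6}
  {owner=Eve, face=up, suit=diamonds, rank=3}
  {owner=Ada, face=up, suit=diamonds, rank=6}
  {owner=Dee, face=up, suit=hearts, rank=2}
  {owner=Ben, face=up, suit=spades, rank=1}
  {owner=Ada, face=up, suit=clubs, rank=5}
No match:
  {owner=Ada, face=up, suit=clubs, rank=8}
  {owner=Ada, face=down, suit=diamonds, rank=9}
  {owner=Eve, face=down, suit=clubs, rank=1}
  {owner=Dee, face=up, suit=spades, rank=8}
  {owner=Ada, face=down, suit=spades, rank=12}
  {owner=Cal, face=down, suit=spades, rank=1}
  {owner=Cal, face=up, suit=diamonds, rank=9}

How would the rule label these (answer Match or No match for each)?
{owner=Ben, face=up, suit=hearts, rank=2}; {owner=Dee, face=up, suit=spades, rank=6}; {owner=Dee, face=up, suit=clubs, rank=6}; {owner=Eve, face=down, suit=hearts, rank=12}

The common property of the 'Match' items is: face is up AND rank ≤ 6. No 'No match' item has it.
{owner=Ben, face=up, suit=hearts, rank=2} → face is up, rank = 2 → Match.
{owner=Dee, face=up, suit=spades, rank=6} → face is up, rank = 6 → Match.
{owner=Dee, face=up, suit=clubs, rank=6} → face is up, rank = 6 → Match.
{owner=Eve, face=down, suit=hearts, rank=12} → face is down, rank = 12 → No match.

Match, Match, Match, No match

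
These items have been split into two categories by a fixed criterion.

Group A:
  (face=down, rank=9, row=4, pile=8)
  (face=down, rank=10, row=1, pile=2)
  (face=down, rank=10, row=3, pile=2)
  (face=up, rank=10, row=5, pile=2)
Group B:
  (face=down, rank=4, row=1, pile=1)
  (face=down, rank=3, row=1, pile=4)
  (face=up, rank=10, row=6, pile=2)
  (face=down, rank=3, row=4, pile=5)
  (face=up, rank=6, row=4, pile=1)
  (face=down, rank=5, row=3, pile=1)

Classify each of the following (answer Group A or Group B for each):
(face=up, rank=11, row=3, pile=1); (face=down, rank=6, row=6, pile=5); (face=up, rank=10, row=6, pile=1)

Group A, Group B, Group B

One predicate separates the groups cleanly: row ≤ 5 AND rank ≥ 9.
(face=up, rank=11, row=3, pile=1): row = 3, rank = 11, fits → Group A.
(face=down, rank=6, row=6, pile=5): row = 6, rank = 6, doesn't qualify → Group B.
(face=up, rank=10, row=6, pile=1): row = 6, rank = 10, doesn't qualify → Group B.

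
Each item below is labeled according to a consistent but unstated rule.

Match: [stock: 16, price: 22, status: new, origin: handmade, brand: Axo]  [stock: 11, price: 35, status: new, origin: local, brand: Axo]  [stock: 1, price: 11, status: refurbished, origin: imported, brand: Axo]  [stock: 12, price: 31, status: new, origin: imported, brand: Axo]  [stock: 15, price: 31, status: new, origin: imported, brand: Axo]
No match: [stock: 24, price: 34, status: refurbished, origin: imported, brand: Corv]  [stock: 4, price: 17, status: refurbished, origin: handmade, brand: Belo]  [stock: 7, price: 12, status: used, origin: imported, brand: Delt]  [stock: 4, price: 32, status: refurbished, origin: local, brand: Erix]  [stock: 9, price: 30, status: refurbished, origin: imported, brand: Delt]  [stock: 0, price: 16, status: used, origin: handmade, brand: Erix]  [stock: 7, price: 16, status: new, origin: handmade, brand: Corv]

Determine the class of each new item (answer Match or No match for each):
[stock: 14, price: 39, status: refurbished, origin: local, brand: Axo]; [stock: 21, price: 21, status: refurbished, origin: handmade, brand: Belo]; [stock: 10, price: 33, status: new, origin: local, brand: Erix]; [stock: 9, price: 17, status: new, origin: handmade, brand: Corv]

Match, No match, No match, No match

'Match' ⟺ brand is Axo.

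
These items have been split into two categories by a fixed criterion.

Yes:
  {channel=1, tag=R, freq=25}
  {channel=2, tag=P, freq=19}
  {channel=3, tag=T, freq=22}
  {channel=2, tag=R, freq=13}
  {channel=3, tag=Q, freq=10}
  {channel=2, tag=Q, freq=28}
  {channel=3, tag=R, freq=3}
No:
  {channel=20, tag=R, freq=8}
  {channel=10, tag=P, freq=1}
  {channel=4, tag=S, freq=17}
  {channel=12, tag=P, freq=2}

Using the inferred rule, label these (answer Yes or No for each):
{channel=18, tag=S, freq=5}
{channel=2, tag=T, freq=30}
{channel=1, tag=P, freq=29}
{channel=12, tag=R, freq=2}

The classifier is using: channel ≤ 3.
{channel=18, tag=S, freq=5} → channel = 18 → No.
{channel=2, tag=T, freq=30} → channel = 2 → Yes.
{channel=1, tag=P, freq=29} → channel = 1 → Yes.
{channel=12, tag=R, freq=2} → channel = 12 → No.

No, Yes, Yes, No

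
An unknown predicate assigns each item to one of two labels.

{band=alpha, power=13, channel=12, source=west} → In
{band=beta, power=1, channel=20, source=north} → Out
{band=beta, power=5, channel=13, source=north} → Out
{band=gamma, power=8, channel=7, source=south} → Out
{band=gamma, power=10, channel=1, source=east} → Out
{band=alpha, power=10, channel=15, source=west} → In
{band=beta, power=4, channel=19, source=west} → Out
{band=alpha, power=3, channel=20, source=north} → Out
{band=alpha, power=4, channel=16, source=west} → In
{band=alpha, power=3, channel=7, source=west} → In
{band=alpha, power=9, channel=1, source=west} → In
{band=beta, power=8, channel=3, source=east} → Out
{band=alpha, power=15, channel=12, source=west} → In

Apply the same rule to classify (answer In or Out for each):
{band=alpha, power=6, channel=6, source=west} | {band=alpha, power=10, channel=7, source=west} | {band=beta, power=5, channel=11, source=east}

In, In, Out

All 'In' examples share one property — band is alpha AND source is west — and every 'Out' example lacks it.
In: {band=alpha, power=6, channel=6, source=west}, since band is alpha, source is west.
In: {band=alpha, power=10, channel=7, source=west}, since band is alpha, source is west.
Out: {band=beta, power=5, channel=11, source=east}, since band is beta, source is east.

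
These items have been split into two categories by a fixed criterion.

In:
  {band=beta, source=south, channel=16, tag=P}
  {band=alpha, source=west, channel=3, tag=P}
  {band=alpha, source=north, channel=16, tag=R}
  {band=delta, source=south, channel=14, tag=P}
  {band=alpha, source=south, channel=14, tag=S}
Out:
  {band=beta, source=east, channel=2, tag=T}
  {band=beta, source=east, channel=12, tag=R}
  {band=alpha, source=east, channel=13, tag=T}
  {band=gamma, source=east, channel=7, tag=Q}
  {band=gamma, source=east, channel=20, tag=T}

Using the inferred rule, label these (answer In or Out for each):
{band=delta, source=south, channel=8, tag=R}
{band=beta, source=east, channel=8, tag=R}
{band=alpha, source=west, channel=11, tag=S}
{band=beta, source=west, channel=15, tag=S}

In, Out, In, In

The common property of the 'In' items is: source is not east. No 'Out' item has it.
In: {band=delta, source=south, channel=8, tag=R}, since source is south. Out: {band=beta, source=east, channel=8, tag=R}, since source is east. In: {band=alpha, source=west, channel=11, tag=S}, since source is west. In: {band=beta, source=west, channel=15, tag=S}, since source is west.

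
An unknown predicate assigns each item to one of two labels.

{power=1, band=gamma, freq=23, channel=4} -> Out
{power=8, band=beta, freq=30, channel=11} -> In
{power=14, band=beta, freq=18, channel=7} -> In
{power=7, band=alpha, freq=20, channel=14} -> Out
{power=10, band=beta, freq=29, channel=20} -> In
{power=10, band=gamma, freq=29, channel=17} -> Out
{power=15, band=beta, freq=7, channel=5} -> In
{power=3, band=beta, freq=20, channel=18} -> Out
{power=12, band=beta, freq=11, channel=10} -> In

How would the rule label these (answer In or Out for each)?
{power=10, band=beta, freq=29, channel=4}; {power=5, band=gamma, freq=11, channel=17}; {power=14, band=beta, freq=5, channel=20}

In, Out, In

A rule that fits every label: band is beta AND power ≥ 7 — true of each 'In' example, false of each 'Out' one.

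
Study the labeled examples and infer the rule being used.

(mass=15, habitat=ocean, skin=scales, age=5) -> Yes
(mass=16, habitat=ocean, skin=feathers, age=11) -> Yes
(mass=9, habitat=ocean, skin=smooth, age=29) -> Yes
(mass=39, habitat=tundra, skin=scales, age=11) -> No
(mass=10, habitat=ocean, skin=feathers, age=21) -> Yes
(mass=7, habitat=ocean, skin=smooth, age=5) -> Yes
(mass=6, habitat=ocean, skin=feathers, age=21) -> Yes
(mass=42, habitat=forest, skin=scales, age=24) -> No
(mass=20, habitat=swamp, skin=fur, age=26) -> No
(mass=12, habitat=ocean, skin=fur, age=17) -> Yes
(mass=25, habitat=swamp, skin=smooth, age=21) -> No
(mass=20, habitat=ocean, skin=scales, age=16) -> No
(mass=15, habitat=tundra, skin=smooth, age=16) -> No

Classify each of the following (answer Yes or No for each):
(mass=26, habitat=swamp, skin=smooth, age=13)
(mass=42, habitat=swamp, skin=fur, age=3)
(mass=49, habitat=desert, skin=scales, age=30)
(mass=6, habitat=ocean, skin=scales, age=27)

The rule appears to be: habitat is ocean AND mass ≤ 16.

No, No, No, Yes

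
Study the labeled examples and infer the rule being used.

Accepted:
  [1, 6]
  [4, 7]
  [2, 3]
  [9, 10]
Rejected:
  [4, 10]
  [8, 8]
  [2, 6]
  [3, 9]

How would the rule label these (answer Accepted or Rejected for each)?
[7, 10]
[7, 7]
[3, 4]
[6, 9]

Accepted, Rejected, Accepted, Accepted

The common property of the 'Accepted' items is: sum is odd. No 'Rejected' item has it.
[7, 10]: 7+10 = 17, matches → Accepted. [7, 7]: 7+7 = 14, does not pass → Rejected. [3, 4]: 3+4 = 7, matches → Accepted. [6, 9]: 6+9 = 15, matches → Accepted.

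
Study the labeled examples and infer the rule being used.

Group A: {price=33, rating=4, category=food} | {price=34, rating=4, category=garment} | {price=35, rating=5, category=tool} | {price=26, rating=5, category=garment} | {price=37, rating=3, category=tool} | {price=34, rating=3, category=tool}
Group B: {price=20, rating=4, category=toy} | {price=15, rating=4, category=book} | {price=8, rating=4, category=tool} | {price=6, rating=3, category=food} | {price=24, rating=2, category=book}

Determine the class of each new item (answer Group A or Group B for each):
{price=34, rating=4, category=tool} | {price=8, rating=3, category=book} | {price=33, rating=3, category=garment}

Group A, Group B, Group A

Rule: price ≥ 26. This holds for each 'Group A' example and fails for each 'Group B' one.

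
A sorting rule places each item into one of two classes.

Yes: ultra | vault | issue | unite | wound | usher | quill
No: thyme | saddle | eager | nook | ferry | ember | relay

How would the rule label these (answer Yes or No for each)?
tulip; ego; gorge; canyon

Comparing the two groups points to one rule — contains 'u'.

Yes, No, No, No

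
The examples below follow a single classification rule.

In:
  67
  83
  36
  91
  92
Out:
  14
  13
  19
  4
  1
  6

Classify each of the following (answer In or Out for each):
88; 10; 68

In, Out, In

The pattern is that an item is 'In' exactly when: at least 36.
In: 88, since 88 ≥ 36.
Out: 10, since 10 < 36.
In: 68, since 68 ≥ 36.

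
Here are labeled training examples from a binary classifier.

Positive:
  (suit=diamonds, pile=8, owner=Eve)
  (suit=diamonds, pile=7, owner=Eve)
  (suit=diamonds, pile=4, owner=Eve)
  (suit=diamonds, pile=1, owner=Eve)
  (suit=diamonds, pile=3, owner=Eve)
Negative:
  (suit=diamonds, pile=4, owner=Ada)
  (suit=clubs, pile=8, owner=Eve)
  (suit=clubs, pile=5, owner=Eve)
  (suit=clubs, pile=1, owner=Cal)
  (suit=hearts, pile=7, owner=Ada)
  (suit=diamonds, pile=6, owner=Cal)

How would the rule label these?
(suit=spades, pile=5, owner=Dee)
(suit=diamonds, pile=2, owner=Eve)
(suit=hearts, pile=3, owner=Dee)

Negative, Positive, Negative

The rule appears to be: suit is diamonds AND owner is Eve.
(suit=spades, pile=5, owner=Dee) — suit is spades, owner is Dee, hence Negative. (suit=diamonds, pile=2, owner=Eve) — suit is diamonds, owner is Eve, hence Positive. (suit=hearts, pile=3, owner=Dee) — suit is hearts, owner is Dee, hence Negative.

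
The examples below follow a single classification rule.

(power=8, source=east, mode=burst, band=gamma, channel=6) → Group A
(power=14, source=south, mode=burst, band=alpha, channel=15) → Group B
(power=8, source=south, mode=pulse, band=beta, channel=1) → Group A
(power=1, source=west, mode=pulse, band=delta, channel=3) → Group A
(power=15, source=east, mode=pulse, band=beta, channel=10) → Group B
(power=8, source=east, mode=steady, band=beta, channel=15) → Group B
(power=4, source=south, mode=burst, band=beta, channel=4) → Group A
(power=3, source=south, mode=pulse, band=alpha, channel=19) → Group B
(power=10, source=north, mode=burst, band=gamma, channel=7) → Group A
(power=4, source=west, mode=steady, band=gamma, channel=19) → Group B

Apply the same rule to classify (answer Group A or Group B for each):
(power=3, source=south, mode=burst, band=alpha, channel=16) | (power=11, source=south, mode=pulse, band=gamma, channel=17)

Group B, Group B

The pattern is that an item is 'Group A' exactly when: channel ≤ 7.
(power=3, source=south, mode=burst, band=alpha, channel=16) — channel = 16, hence Group B.
(power=11, source=south, mode=pulse, band=gamma, channel=17) — channel = 17, hence Group B.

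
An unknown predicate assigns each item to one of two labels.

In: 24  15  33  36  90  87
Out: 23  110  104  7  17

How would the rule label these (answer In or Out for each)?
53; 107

Looking at the examples, the only property every 'In' case has and every 'Out' case lacks is: multiple of 3.
53: 53 = 3·17 + 2, lacks this property → Out. 107: 107 = 3·35 + 2, lacks this property → Out.

Out, Out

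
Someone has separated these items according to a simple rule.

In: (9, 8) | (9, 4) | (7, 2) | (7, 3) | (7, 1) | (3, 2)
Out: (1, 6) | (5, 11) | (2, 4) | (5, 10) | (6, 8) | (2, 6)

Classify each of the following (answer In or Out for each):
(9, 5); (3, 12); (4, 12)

In, Out, Out

A rule that fits every label: first > second — true of each 'In' example, false of each 'Out' one.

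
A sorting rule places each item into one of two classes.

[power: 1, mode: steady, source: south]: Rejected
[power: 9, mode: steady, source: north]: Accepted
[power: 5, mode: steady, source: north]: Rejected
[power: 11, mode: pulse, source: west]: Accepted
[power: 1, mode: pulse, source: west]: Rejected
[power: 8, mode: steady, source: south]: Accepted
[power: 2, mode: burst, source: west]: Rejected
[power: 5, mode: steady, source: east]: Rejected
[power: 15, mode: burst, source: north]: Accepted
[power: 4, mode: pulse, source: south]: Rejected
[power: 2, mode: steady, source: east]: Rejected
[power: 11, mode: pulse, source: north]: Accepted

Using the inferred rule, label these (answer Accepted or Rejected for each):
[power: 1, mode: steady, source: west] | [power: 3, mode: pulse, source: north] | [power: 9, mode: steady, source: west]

The classifier is using: power ≥ 8.
[power: 1, mode: steady, source: west]: power = 1 — does not satisfy this, so Rejected.
[power: 3, mode: pulse, source: north]: power = 3 — does not satisfy this, so Rejected.
[power: 9, mode: steady, source: west]: power = 9 — qualifies, so Accepted.

Rejected, Rejected, Accepted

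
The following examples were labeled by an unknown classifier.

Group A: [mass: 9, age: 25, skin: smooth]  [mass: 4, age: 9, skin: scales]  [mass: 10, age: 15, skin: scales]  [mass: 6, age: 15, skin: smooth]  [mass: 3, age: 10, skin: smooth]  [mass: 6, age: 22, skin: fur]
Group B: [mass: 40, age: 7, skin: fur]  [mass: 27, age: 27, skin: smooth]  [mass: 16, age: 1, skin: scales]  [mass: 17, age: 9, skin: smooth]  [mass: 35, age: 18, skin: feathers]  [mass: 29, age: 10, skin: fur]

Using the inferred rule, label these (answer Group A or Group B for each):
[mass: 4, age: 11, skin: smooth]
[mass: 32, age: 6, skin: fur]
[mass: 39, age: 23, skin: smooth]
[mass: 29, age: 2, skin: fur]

All 'Group A' examples share one property — mass ≤ 10 — and every 'Group B' example lacks it.
[mass: 4, age: 11, skin: smooth]: Group A (mass = 4).
[mass: 32, age: 6, skin: fur]: Group B (mass = 32).
[mass: 39, age: 23, skin: smooth]: Group B (mass = 39).
[mass: 29, age: 2, skin: fur]: Group B (mass = 29).

Group A, Group B, Group B, Group B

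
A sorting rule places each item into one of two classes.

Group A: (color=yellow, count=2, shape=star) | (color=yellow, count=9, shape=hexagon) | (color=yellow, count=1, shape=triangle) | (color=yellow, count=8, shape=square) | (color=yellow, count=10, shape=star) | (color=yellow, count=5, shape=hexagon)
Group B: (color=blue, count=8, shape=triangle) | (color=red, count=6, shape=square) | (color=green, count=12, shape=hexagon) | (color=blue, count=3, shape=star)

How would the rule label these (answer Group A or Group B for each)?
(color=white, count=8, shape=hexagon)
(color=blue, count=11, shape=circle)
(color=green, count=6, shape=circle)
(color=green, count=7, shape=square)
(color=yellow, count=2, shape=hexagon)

Group B, Group B, Group B, Group B, Group A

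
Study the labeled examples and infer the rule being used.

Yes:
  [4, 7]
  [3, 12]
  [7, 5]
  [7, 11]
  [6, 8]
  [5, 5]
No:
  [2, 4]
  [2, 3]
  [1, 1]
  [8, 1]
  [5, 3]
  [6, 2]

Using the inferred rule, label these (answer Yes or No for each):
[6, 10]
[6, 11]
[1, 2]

The simplest hypothesis consistent with all the labels is: sum ≥ 10.
[6, 10]: Yes (6+10 = 16). [6, 11]: Yes (6+11 = 17). [1, 2]: No (1+2 = 3).

Yes, Yes, No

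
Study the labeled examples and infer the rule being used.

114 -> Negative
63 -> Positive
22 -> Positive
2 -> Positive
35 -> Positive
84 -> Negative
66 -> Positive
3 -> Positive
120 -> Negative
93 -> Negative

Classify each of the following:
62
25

Positive, Positive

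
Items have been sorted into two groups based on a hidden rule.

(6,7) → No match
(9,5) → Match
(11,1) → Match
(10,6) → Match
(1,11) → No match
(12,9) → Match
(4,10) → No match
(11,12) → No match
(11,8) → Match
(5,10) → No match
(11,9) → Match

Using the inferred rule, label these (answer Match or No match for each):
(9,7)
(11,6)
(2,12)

Match, Match, No match

Rule: first > second. This holds for each 'Match' example and fails for each 'No match' one.
Match: (9,7), since 9 > 7. Match: (11,6), since 11 > 6. No match: (2,12), since 2 < 12.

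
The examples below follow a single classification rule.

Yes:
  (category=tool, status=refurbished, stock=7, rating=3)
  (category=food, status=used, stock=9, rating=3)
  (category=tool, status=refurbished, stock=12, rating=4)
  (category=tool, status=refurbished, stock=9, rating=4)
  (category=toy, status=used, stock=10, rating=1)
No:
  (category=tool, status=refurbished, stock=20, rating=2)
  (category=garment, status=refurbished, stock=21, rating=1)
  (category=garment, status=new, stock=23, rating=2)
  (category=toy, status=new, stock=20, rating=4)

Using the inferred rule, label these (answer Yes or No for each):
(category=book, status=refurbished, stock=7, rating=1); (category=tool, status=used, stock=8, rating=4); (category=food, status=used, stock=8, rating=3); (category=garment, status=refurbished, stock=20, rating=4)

Yes, Yes, Yes, No

'Yes' ⟺ stock ≤ 12.
(category=book, status=refurbished, stock=7, rating=1): Yes (stock = 7).
(category=tool, status=used, stock=8, rating=4): Yes (stock = 8).
(category=food, status=used, stock=8, rating=3): Yes (stock = 8).
(category=garment, status=refurbished, stock=20, rating=4): No (stock = 20).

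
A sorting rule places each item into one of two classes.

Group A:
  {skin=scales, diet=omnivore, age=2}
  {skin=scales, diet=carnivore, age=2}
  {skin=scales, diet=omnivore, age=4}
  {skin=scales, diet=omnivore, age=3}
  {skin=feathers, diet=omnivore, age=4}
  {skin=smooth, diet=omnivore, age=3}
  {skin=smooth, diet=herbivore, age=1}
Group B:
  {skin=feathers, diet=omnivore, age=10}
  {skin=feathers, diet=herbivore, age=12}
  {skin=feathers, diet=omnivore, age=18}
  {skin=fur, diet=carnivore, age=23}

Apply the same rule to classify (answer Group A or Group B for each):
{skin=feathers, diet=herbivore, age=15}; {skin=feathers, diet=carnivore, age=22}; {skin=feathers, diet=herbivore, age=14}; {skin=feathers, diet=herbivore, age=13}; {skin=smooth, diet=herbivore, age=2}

Group B, Group B, Group B, Group B, Group A

One predicate separates the groups cleanly: age ≤ 4.
{skin=feathers, diet=herbivore, age=15}: age = 15 — does not satisfy this, so Group B.
{skin=feathers, diet=carnivore, age=22}: age = 22 — does not satisfy this, so Group B.
{skin=feathers, diet=herbivore, age=14}: age = 14 — does not satisfy this, so Group B.
{skin=feathers, diet=herbivore, age=13}: age = 13 — does not satisfy this, so Group B.
{skin=smooth, diet=herbivore, age=2}: age = 2 — fits, so Group A.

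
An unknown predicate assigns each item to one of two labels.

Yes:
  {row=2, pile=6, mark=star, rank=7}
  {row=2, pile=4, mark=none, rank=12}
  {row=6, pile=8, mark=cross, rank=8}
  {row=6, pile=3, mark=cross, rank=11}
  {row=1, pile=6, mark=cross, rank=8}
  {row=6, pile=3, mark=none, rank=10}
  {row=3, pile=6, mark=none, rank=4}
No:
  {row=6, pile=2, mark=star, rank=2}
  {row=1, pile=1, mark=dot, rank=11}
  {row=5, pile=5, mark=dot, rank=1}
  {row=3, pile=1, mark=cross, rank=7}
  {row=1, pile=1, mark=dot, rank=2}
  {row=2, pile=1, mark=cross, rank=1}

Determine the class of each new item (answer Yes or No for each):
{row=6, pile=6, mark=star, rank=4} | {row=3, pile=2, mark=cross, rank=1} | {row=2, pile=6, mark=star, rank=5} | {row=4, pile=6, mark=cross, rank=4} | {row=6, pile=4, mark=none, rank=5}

The distinguishing property — pile ≥ 2 AND rank ≥ 4 — holds for all the 'Yes' cases and none of the 'No' cases.

Yes, No, Yes, Yes, Yes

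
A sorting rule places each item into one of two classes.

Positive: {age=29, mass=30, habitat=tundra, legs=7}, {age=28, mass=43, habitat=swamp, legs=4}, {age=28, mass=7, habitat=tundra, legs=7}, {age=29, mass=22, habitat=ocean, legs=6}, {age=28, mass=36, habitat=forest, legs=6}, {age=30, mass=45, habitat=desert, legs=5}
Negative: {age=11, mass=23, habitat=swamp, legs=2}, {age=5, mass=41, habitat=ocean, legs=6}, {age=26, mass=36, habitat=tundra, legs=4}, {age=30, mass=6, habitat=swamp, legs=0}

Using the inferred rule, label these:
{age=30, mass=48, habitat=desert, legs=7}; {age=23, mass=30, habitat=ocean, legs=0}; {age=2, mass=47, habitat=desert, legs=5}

The common property of the 'Positive' items is: legs ≥ 2 AND age ≥ 28. No 'Negative' item has it.

Positive, Negative, Negative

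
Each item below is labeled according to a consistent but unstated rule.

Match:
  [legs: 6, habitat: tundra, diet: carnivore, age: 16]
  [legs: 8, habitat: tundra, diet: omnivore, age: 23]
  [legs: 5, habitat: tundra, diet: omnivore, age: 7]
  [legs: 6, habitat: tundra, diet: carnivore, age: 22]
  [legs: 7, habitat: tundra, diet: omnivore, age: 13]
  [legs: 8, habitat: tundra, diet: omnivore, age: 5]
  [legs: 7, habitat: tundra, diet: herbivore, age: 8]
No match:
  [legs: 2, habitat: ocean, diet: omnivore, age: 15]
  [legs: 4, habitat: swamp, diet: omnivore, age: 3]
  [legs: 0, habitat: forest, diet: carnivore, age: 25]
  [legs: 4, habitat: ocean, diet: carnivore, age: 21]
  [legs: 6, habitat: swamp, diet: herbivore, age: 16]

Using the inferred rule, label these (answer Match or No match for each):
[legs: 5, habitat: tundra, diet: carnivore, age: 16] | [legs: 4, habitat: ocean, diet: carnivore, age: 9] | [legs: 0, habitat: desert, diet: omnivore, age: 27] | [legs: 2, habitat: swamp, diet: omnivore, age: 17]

Match, No match, No match, No match

The common property of the 'Match' items is: habitat is tundra. No 'No match' item has it.
Match: [legs: 5, habitat: tundra, diet: carnivore, age: 16], since habitat is tundra.
No match: [legs: 4, habitat: ocean, diet: carnivore, age: 9], since habitat is ocean.
No match: [legs: 0, habitat: desert, diet: omnivore, age: 27], since habitat is desert.
No match: [legs: 2, habitat: swamp, diet: omnivore, age: 17], since habitat is swamp.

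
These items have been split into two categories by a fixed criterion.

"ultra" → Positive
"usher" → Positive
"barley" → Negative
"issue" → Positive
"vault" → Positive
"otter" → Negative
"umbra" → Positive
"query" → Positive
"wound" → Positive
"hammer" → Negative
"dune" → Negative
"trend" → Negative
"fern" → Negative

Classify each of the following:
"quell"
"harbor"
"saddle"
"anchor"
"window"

All 'Positive' examples share one property — odd length AND contains 'u' — and every 'Negative' example lacks it.
"quell": length 5, has 'u', qualifies → Positive.
"harbor": length 6, no 'u', fails the rule → Negative.
"saddle": length 6, no 'u', fails the rule → Negative.
"anchor": length 6, no 'u', fails the rule → Negative.
"window": length 6, no 'u', fails the rule → Negative.

Positive, Negative, Negative, Negative, Negative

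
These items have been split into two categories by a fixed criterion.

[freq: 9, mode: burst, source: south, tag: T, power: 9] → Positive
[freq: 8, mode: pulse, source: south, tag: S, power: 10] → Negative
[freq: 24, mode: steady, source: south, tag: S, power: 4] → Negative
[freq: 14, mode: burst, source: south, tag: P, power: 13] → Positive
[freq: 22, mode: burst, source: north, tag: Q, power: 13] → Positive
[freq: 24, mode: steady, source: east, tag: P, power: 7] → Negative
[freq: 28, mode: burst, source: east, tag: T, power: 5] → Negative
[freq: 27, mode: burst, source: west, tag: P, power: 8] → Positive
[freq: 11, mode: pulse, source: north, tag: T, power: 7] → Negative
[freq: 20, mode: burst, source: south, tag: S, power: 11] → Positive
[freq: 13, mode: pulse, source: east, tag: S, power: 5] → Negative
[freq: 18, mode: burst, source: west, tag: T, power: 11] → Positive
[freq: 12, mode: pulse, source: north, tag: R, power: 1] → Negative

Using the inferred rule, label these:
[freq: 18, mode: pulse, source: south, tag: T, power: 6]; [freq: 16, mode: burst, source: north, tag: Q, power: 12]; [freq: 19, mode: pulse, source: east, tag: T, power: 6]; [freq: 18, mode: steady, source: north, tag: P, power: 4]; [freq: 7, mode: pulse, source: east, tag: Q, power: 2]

Negative, Positive, Negative, Negative, Negative

'Positive' ⟺ mode is burst AND freq ≤ 27.
[freq: 18, mode: pulse, source: south, tag: T, power: 6]: mode is pulse, freq = 18 — fails the rule, so Negative.
[freq: 16, mode: burst, source: north, tag: Q, power: 12]: mode is burst, freq = 16 — satisfies this, so Positive.
[freq: 19, mode: pulse, source: east, tag: T, power: 6]: mode is pulse, freq = 19 — fails the rule, so Negative.
[freq: 18, mode: steady, source: north, tag: P, power: 4]: mode is steady, freq = 18 — fails the rule, so Negative.
[freq: 7, mode: pulse, source: east, tag: Q, power: 2]: mode is pulse, freq = 7 — fails the rule, so Negative.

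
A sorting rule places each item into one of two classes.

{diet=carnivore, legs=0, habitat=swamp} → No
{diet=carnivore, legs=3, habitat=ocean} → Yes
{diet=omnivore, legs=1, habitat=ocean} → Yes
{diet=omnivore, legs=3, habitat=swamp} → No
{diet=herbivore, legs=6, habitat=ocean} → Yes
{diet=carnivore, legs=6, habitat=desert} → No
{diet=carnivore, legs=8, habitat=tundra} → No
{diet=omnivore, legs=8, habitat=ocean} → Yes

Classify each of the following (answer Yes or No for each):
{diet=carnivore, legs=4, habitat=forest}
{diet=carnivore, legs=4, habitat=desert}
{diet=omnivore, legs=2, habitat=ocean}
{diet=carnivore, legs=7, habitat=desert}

The distinguishing property — habitat is ocean — holds for all the 'Yes' cases and none of the 'No' cases.
{diet=carnivore, legs=4, habitat=forest} → habitat is forest → No. {diet=carnivore, legs=4, habitat=desert} → habitat is desert → No. {diet=omnivore, legs=2, habitat=ocean} → habitat is ocean → Yes. {diet=carnivore, legs=7, habitat=desert} → habitat is desert → No.

No, No, Yes, No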